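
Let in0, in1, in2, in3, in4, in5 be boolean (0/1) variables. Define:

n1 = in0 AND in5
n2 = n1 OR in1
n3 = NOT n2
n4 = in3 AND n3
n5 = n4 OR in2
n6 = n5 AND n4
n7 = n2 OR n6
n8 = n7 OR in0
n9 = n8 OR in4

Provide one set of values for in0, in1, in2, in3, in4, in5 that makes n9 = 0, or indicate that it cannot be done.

n9 = n8 OR in4 must be 0, so both n8 = 0 and in4 = 0.
n8 = n7 OR in0 must be 0, so both n7 = 0 and in0 = 0.
n7 = n2 OR n6 must be 0, so both n2 = 0 and n6 = 0.
Check with in0=0, in1=0, in2=0, in3=0, in4=0, in5=0:
n1 = in0 AND in5 = 0 AND 0 = 0
n2 = n1 OR in1 = 0 OR 0 = 0
n3 = NOT n2 = NOT 0 = 1
n4 = in3 AND n3 = 0 AND 1 = 0
n5 = n4 OR in2 = 0 OR 0 = 0
n6 = n5 AND n4 = 0 AND 0 = 0
n7 = n2 OR n6 = 0 OR 0 = 0
n8 = n7 OR in0 = 0 OR 0 = 0
n9 = n8 OR in4 = 0 OR 0 = 0
So n9 = 0 as required.

in0=0, in1=0, in2=0, in3=0, in4=0, in5=0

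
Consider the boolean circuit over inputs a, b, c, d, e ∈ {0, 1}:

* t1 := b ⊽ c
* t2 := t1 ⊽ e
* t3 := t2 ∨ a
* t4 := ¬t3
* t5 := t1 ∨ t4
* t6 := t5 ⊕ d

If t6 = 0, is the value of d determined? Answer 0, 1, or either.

either

Both values of d occur among assignments with t6 = 0:
  d=0: a=0, b=0, c=1, d=0, e=0
  d=1: a=0, b=0, c=0, d=1, e=0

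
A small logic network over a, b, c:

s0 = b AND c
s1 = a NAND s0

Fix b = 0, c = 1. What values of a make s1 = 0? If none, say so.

no solution exists

With b = 0, c = 1 fixed, none of the 2 settings of a give s1 = 0.
For example, with a=0:
s0 = b AND c = 0 AND 1 = 0
s1 = a NAND s0 = 0 NAND 0 = 1
giving s1 = 1 ≠ 0.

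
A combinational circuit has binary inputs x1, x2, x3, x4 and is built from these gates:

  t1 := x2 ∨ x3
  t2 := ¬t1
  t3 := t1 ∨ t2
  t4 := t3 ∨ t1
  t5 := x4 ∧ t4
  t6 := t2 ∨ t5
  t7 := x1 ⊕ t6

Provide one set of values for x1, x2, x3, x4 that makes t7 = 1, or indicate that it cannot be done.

t7 = x1 ⊕ t6 must be 1, so x1 and t6 differ.
Check with x1=1, x2=1, x3=1, x4=0:
t1 = x2 ∨ x3 = 1 ∨ 1 = 1
t2 = ¬t1 = ¬1 = 0
t3 = t1 ∨ t2 = 1 ∨ 0 = 1
t4 = t3 ∨ t1 = 1 ∨ 1 = 1
t5 = x4 ∧ t4 = 0 ∧ 1 = 0
t6 = t2 ∨ t5 = 0 ∨ 0 = 0
t7 = x1 ⊕ t6 = 1 ⊕ 0 = 1
So t7 = 1 as required.

x1=1, x2=1, x3=1, x4=0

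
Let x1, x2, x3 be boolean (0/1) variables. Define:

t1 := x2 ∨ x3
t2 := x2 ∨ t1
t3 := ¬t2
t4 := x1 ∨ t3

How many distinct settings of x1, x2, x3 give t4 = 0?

3

t4 = x1 ∨ t3 must be 0, so both x1 = 0 and t3 = 0.
Enumerating the 8 input combinations, 3 give t4 = 0 and 5 give t4 = 1.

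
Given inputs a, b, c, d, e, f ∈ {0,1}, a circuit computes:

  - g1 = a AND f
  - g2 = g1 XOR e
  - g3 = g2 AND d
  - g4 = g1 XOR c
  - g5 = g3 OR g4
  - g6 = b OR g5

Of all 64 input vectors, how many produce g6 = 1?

g6 = b OR g5 must be 1, so at least one of b, g5 is 1.
Enumerating the 64 input combinations, 52 give g6 = 1 and 12 give g6 = 0.

52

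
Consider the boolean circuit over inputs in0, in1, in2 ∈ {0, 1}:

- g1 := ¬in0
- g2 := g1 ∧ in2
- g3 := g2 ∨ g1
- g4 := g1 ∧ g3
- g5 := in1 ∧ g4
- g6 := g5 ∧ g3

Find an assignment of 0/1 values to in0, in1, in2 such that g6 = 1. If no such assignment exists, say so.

g6 = g5 ∧ g3 must be 1, so both g5 = 1 and g3 = 1.
Check with in0=0, in1=1, in2=0:
g1 = ¬in0 = ¬0 = 1
g2 = g1 ∧ in2 = 1 ∧ 0 = 0
g3 = g2 ∨ g1 = 0 ∨ 1 = 1
g4 = g1 ∧ g3 = 1 ∧ 1 = 1
g5 = in1 ∧ g4 = 1 ∧ 1 = 1
g6 = g5 ∧ g3 = 1 ∧ 1 = 1
So g6 = 1 as required.

in0=0, in1=1, in2=0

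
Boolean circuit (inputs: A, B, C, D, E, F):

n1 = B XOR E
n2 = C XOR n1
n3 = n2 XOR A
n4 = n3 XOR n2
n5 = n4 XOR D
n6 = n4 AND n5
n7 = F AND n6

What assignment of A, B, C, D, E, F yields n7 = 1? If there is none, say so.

A=1, B=1, C=0, D=0, E=0, F=1

Check with A=1, B=1, C=0, D=0, E=0, F=1:
n1 = B XOR E = 1 XOR 0 = 1
n2 = C XOR n1 = 0 XOR 1 = 1
n3 = n2 XOR A = 1 XOR 1 = 0
n4 = n3 XOR n2 = 0 XOR 1 = 1
n5 = n4 XOR D = 1 XOR 0 = 1
n6 = n4 AND n5 = 1 AND 1 = 1
n7 = F AND n6 = 1 AND 1 = 1
So n7 = 1 as required.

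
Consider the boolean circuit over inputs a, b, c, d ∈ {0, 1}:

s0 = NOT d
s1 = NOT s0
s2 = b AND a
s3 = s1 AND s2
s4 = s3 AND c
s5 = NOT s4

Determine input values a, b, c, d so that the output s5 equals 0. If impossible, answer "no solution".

Check with a=1, b=1, c=1, d=1:
s0 = NOT d = NOT 1 = 0
s1 = NOT s0 = NOT 0 = 1
s2 = b AND a = 1 AND 1 = 1
s3 = s1 AND s2 = 1 AND 1 = 1
s4 = s3 AND c = 1 AND 1 = 1
s5 = NOT s4 = NOT 1 = 0
So s5 = 0 as required.

a=1, b=1, c=1, d=1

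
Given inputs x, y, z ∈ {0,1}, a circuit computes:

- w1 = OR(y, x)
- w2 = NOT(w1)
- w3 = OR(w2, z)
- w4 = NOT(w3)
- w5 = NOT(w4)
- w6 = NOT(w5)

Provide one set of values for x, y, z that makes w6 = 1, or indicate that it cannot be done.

x=0 y=1 z=0

Check with x=0 y=1 z=0:
w1 = OR(y, x) = OR(1, 0) = 1
w2 = NOT(w1) = NOT 1 = 0
w3 = OR(w2, z) = OR(0, 0) = 0
w4 = NOT(w3) = NOT 0 = 1
w5 = NOT(w4) = NOT 1 = 0
w6 = NOT(w5) = NOT 0 = 1
So w6 = 1 as required.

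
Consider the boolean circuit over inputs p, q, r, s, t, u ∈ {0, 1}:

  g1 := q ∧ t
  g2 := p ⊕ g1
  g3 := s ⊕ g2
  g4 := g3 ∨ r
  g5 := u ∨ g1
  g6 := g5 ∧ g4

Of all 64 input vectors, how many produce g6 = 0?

g6 = g5 ∧ g4 must be 0, so at least one of g5, g4 is 0.
Enumerating the 64 input combinations, 34 give g6 = 0 and 30 give g6 = 1.

34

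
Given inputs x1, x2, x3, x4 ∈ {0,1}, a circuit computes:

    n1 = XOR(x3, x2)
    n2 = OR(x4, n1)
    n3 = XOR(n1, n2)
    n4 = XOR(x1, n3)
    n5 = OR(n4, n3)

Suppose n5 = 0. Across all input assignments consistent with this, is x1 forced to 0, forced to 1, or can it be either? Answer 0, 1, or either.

0

n5 = OR(n4, n3) must be 0, so both n4 = 0 and n3 = 0.
n4 = XOR(x1, n3) must be 0, so x1 and n3 are equal.
n3 = XOR(n1, n2) must be 0, so n1 and n2 are equal.
Every assignment with n5 = 0 has x1 = 0; there are 6 such assignment(s).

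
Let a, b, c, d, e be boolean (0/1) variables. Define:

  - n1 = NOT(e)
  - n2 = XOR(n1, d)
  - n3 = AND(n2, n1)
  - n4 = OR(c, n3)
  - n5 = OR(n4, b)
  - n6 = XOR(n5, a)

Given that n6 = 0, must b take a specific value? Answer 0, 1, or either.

either

Both values of b occur among assignments with n6 = 0:
  b=0: a=0, b=0, c=0, d=0, e=1
  b=1: a=1, b=1, c=0, d=0, e=0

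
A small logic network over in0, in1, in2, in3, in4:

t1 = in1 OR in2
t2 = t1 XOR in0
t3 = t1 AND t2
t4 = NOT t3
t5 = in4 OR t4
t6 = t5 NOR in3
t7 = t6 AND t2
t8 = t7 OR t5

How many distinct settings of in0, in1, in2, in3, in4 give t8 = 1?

t8 = t7 OR t5 must be 1, so at least one of t7, t5 is 1.
Enumerating the 32 input combinations, 29 give t8 = 1 and 3 give t8 = 0.

29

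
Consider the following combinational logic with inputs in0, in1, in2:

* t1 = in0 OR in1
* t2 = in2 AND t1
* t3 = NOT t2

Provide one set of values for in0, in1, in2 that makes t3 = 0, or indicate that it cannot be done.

in0=0, in1=1, in2=1

t3 = NOT t2 must be 0, so t2 = 1.
t2 = in2 AND t1 must be 1, so both in2 = 1 and t1 = 1.
t1 = in0 OR in1 must be 1, so at least one of in0, in1 is 1.
Check with in0=0, in1=1, in2=1:
t1 = in0 OR in1 = 0 OR 1 = 1
t2 = in2 AND t1 = 1 AND 1 = 1
t3 = NOT t2 = NOT 1 = 0
So t3 = 0 as required.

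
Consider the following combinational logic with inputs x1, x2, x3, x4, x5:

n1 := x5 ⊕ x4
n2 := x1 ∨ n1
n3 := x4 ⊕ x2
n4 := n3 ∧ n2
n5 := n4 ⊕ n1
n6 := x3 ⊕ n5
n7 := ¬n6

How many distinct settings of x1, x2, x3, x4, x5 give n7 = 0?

16

n7 = ¬n6 must be 0, so n6 = 1.
n6 = x3 ⊕ n5 must be 1, so x3 and n5 differ.
Enumerating the 32 input combinations, 16 give n7 = 0 and 16 give n7 = 1.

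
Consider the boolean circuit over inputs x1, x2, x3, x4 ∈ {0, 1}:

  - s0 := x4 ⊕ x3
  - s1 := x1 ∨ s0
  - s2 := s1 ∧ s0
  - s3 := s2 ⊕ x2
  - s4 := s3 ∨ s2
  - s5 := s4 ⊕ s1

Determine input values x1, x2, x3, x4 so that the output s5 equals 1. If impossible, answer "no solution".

x1=0, x2=1, x3=1, x4=1

Check with x1=0, x2=1, x3=1, x4=1:
s0 = x4 ⊕ x3 = 1 ⊕ 1 = 0
s1 = x1 ∨ s0 = 0 ∨ 0 = 0
s2 = s1 ∧ s0 = 0 ∧ 0 = 0
s3 = s2 ⊕ x2 = 0 ⊕ 1 = 1
s4 = s3 ∨ s2 = 1 ∨ 0 = 1
s5 = s4 ⊕ s1 = 1 ⊕ 0 = 1
So s5 = 1 as required.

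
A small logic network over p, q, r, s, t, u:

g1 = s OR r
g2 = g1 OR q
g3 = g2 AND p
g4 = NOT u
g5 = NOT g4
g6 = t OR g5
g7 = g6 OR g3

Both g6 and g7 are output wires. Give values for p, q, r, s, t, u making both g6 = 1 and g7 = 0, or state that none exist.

no solution exists

Across all 64 input combinations, none give both g6 = 1 and g7 = 0.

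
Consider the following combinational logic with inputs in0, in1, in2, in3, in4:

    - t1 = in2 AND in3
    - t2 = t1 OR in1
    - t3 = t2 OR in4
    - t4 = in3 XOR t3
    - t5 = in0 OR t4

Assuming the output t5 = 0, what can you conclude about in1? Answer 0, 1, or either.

either

Both values of in1 occur among assignments with t5 = 0:
  in1=0: in0=0, in1=0, in2=0, in3=0, in4=0
  in1=1: in0=0, in1=1, in2=0, in3=1, in4=0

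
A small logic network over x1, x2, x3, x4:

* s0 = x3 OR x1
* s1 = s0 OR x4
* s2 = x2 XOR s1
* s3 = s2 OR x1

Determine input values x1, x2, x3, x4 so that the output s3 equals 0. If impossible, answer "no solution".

x1=0, x2=1, x3=1, x4=0

s3 = s2 OR x1 must be 0, so both s2 = 0 and x1 = 0.
s2 = x2 XOR s1 must be 0, so x2 and s1 are equal.
Check with x1=0, x2=1, x3=1, x4=0:
s0 = x3 OR x1 = 1 OR 0 = 1
s1 = s0 OR x4 = 1 OR 0 = 1
s2 = x2 XOR s1 = 1 XOR 1 = 0
s3 = s2 OR x1 = 0 OR 0 = 0
So s3 = 0 as required.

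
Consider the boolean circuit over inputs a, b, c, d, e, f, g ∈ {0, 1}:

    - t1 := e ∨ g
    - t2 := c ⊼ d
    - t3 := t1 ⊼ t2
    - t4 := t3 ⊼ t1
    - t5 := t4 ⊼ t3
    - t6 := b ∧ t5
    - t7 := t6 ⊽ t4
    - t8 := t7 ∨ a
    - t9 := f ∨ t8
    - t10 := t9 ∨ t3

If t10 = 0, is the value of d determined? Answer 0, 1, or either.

Both values of d occur among assignments with t10 = 0:
  d=0: a=0, b=0, c=0, d=0, e=0, f=0, g=1
  d=1: a=0, b=0, c=0, d=1, e=0, f=0, g=1

either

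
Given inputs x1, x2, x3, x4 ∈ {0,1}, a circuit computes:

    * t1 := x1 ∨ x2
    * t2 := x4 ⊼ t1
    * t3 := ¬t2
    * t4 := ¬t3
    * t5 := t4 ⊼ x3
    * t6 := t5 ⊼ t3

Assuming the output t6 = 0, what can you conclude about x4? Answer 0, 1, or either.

t6 = t5 ⊼ t3 must be 0, so both t5 = 1 and t3 = 1.
Every assignment with t6 = 0 has x4 = 1; there are 6 such assignment(s).

1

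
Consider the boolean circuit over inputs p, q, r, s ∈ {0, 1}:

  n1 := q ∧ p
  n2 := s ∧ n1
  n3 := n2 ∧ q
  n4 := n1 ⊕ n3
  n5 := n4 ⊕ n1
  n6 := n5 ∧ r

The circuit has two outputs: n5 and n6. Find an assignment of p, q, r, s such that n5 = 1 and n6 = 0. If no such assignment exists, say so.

Check with p=1, q=1, r=0, s=1:
n1 = q ∧ p = 1 ∧ 1 = 1
n2 = s ∧ n1 = 1 ∧ 1 = 1
n3 = n2 ∧ q = 1 ∧ 1 = 1
n4 = n1 ⊕ n3 = 1 ⊕ 1 = 0
n5 = n4 ⊕ n1 = 0 ⊕ 1 = 1
n6 = n5 ∧ r = 1 ∧ 0 = 0
So n5 = 1 and n6 = 0.

p=1, q=1, r=0, s=1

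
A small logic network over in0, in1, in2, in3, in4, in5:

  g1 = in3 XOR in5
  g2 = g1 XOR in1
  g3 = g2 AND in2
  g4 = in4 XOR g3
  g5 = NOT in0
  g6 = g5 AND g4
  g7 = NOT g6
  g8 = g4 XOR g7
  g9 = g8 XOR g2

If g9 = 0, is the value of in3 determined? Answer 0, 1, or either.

Both values of in3 occur among assignments with g9 = 0:
  in3=0: in0=0, in1=0, in2=0, in3=0, in4=0, in5=1
  in3=1: in0=0, in1=0, in2=0, in3=1, in4=0, in5=0

either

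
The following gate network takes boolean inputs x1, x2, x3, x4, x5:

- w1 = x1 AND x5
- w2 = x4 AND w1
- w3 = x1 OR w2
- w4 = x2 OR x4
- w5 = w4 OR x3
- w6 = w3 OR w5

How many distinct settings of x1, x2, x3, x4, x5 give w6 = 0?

w6 = w3 OR w5 must be 0, so both w3 = 0 and w5 = 0.
Enumerating the 32 input combinations, 2 give w6 = 0 and 30 give w6 = 1.

2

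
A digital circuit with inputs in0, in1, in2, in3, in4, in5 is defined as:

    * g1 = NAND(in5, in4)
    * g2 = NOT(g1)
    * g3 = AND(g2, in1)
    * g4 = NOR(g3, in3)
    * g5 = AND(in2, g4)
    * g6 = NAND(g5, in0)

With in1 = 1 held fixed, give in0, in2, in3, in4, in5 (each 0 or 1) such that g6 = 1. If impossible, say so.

g6 = NAND(g5, in0) must be 1, so at least one of g5, in0 is 0.
Check with in1 = 1 and in0=1, in2=1, in3=0, in4=1, in5=1:
g1 = NAND(in5, in4) = NAND(1, 1) = 0
g2 = NOT(g1) = NOT 0 = 1
g3 = AND(g2, in1) = AND(1, 1) = 1
g4 = NOR(g3, in3) = NOR(1, 0) = 0
g5 = AND(in2, g4) = AND(1, 0) = 0
g6 = NAND(g5, in0) = NAND(0, 1) = 1
So g6 = 1.

in0=1 in2=1 in3=0 in4=1 in5=1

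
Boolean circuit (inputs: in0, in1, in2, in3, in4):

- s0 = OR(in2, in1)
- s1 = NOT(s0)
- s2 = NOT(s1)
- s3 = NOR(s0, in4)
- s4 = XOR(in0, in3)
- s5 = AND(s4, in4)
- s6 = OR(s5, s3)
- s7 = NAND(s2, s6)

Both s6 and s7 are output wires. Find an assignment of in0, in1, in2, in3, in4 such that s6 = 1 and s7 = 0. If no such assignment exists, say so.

Check with in0=1 in1=0 in2=1 in3=0 in4=1:
s0 = OR(in2, in1) = OR(1, 0) = 1
s1 = NOT(s0) = NOT 1 = 0
s2 = NOT(s1) = NOT 0 = 1
s3 = NOR(s0, in4) = NOR(1, 1) = 0
s4 = XOR(in0, in3) = XOR(1, 0) = 1
s5 = AND(s4, in4) = AND(1, 1) = 1
s6 = OR(s5, s3) = OR(1, 0) = 1
s7 = NAND(s2, s6) = NAND(1, 1) = 0
So s6 = 1 and s7 = 0.

in0=1 in1=0 in2=1 in3=0 in4=1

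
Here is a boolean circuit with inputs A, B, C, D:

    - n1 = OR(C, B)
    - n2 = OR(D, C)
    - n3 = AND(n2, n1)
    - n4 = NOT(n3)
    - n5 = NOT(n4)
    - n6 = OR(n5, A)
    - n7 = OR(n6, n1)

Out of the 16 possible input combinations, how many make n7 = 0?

n7 = OR(n6, n1) must be 0, so both n6 = 0 and n1 = 0.
n6 = OR(n5, A) must be 0, so both n5 = 0 and A = 0.
n1 = OR(C, B) must be 0, so both C = 0 and B = 0.
Satisfying assignments:
  A=0, B=0, C=0, D=0
  A=0, B=0, C=0, D=1

2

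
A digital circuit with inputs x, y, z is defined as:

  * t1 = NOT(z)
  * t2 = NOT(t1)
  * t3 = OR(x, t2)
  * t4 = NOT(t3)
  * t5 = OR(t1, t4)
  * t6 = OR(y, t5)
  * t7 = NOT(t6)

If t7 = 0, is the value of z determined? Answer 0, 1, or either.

either

Both values of z occur among assignments with t7 = 0:
  z=0: x=0, y=0, z=0
  z=1: x=0, y=1, z=1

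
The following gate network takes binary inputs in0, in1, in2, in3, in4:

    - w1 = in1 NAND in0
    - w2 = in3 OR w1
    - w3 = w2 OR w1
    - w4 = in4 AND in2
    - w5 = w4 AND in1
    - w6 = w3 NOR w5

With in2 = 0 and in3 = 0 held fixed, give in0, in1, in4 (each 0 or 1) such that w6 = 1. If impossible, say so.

in0=1, in1=1, in4=0

Check with in2 = 0 and in3 = 0 and in0=1, in1=1, in4=0:
w1 = in1 NAND in0 = 1 NAND 1 = 0
w2 = in3 OR w1 = 0 OR 0 = 0
w3 = w2 OR w1 = 0 OR 0 = 0
w4 = in4 AND in2 = 0 AND 0 = 0
w5 = w4 AND in1 = 0 AND 1 = 0
w6 = w3 NOR w5 = 0 NOR 0 = 1
So w6 = 1.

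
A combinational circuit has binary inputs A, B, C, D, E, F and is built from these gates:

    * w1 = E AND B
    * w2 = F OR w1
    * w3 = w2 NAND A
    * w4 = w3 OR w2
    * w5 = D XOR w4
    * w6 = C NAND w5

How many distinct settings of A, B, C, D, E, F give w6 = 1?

w6 = C NAND w5 must be 1, so at least one of C, w5 is 0.
Enumerating the 64 input combinations, 48 give w6 = 1 and 16 give w6 = 0.

48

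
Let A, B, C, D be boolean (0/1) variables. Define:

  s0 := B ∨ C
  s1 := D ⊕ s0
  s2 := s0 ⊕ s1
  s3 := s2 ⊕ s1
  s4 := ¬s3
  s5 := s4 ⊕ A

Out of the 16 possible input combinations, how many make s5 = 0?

8

s5 = s4 ⊕ A must be 0, so s4 and A are equal.
Enumerating the 16 input combinations, 8 give s5 = 0 and 8 give s5 = 1.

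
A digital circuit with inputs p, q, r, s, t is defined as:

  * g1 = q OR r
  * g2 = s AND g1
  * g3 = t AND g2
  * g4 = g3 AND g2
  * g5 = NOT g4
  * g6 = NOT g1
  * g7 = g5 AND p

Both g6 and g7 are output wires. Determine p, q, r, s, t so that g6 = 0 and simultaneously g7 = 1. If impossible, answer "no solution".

p=1, q=0, r=1, s=0, t=0

Check with p=1, q=0, r=1, s=0, t=0:
g1 = q OR r = 0 OR 1 = 1
g2 = s AND g1 = 0 AND 1 = 0
g3 = t AND g2 = 0 AND 0 = 0
g4 = g3 AND g2 = 0 AND 0 = 0
g5 = NOT g4 = NOT 0 = 1
g6 = NOT g1 = NOT 1 = 0
g7 = g5 AND p = 1 AND 1 = 1
So g6 = 0 and g7 = 1.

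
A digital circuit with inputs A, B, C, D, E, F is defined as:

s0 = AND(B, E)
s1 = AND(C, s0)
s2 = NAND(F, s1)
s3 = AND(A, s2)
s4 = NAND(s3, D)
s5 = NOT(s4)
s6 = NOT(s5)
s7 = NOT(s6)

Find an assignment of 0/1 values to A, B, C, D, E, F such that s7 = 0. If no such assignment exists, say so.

A=0, B=1, C=1, D=0, E=0, F=1

s7 = NOT(s6) must be 0, so s6 = 1.
s6 = NOT(s5) must be 1, so s5 = 0.
s5 = NOT(s4) must be 0, so s4 = 1.
Check with A=0, B=1, C=1, D=0, E=0, F=1:
s0 = AND(B, E) = AND(1, 0) = 0
s1 = AND(C, s0) = AND(1, 0) = 0
s2 = NAND(F, s1) = NAND(1, 0) = 1
s3 = AND(A, s2) = AND(0, 1) = 0
s4 = NAND(s3, D) = NAND(0, 0) = 1
s5 = NOT(s4) = NOT 1 = 0
s6 = NOT(s5) = NOT 0 = 1
s7 = NOT(s6) = NOT 1 = 0
So s7 = 0 as required.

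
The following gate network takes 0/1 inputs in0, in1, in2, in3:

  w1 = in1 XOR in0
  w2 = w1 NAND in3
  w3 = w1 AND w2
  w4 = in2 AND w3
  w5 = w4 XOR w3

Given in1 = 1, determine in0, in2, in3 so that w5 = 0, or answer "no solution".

in0=0 in2=1 in3=1

w5 = w4 XOR w3 must be 0, so w4 and w3 are equal.
Check with in1 = 1 and in0=0, in2=1, in3=1:
w1 = in1 XOR in0 = 1 XOR 0 = 1
w2 = w1 NAND in3 = 1 NAND 1 = 0
w3 = w1 AND w2 = 1 AND 0 = 0
w4 = in2 AND w3 = 1 AND 0 = 0
w5 = w4 XOR w3 = 0 XOR 0 = 0
So w5 = 0.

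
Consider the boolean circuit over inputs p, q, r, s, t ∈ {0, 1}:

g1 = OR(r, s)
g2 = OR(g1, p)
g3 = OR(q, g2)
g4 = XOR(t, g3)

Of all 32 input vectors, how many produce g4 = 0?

16

g4 = XOR(t, g3) must be 0, so t and g3 are equal.
Enumerating the 32 input combinations, 16 give g4 = 0 and 16 give g4 = 1.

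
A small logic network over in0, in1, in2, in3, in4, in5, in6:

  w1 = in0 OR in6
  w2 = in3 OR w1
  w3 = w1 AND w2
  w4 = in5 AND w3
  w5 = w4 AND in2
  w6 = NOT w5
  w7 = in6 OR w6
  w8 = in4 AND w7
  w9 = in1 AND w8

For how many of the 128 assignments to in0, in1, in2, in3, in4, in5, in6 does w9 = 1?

30

w9 = in1 AND w8 must be 1, so both in1 = 1 and w8 = 1.
Enumerating the 128 input combinations, 30 give w9 = 1 and 98 give w9 = 0.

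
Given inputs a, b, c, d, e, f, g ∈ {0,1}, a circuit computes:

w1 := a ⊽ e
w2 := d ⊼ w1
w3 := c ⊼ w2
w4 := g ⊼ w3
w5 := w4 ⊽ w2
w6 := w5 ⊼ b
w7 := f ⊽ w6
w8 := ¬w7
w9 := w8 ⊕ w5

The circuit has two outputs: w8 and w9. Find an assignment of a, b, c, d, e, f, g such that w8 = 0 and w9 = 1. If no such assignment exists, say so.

Check with a=0, b=1, c=0, d=1, e=0, f=0, g=1:
w1 = a ⊽ e = 0 ⊽ 0 = 1
w2 = d ⊼ w1 = 1 ⊼ 1 = 0
w3 = c ⊼ w2 = 0 ⊼ 0 = 1
w4 = g ⊼ w3 = 1 ⊼ 1 = 0
w5 = w4 ⊽ w2 = 0 ⊽ 0 = 1
w6 = w5 ⊼ b = 1 ⊼ 1 = 0
w7 = f ⊽ w6 = 0 ⊽ 0 = 1
w8 = ¬w7 = ¬1 = 0
w9 = w8 ⊕ w5 = 0 ⊕ 1 = 1
So w8 = 0 and w9 = 1.

a=0, b=1, c=0, d=1, e=0, f=0, g=1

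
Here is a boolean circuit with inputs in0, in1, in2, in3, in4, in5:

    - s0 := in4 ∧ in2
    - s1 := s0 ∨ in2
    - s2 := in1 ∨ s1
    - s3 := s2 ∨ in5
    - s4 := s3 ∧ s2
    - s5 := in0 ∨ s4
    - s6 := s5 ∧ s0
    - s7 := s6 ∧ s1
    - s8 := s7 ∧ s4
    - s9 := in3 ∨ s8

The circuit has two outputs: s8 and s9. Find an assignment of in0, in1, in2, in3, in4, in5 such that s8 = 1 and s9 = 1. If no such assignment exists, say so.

Check with in0=1 in1=0 in2=1 in3=1 in4=1 in5=1:
s0 = in4 ∧ in2 = 1 ∧ 1 = 1
s1 = s0 ∨ in2 = 1 ∨ 1 = 1
s2 = in1 ∨ s1 = 0 ∨ 1 = 1
s3 = s2 ∨ in5 = 1 ∨ 1 = 1
s4 = s3 ∧ s2 = 1 ∧ 1 = 1
s5 = in0 ∨ s4 = 1 ∨ 1 = 1
s6 = s5 ∧ s0 = 1 ∧ 1 = 1
s7 = s6 ∧ s1 = 1 ∧ 1 = 1
s8 = s7 ∧ s4 = 1 ∧ 1 = 1
s9 = in3 ∨ s8 = 1 ∨ 1 = 1
So s8 = 1 and s9 = 1.

in0=1 in1=0 in2=1 in3=1 in4=1 in5=1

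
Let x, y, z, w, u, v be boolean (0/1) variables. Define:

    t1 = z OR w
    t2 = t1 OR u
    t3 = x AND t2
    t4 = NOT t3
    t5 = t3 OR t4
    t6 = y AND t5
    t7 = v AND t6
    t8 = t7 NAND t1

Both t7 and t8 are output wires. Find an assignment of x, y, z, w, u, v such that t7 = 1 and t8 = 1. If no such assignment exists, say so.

Check with x=1 y=1 z=0 w=0 u=1 v=1:
t1 = z OR w = 0 OR 0 = 0
t2 = t1 OR u = 0 OR 1 = 1
t3 = x AND t2 = 1 AND 1 = 1
t4 = NOT t3 = NOT 1 = 0
t5 = t3 OR t4 = 1 OR 0 = 1
t6 = y AND t5 = 1 AND 1 = 1
t7 = v AND t6 = 1 AND 1 = 1
t8 = t7 NAND t1 = 1 NAND 0 = 1
So t7 = 1 and t8 = 1.

x=1 y=1 z=0 w=0 u=1 v=1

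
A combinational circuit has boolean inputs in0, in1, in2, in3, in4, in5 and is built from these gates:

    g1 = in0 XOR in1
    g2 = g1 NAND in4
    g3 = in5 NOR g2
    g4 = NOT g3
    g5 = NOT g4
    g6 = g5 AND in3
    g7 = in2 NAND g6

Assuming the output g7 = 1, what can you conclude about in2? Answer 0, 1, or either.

Both values of in2 occur among assignments with g7 = 1:
  in2=0: in0=0, in1=0, in2=0, in3=0, in4=0, in5=0
  in2=1: in0=0, in1=0, in2=1, in3=0, in4=0, in5=0

either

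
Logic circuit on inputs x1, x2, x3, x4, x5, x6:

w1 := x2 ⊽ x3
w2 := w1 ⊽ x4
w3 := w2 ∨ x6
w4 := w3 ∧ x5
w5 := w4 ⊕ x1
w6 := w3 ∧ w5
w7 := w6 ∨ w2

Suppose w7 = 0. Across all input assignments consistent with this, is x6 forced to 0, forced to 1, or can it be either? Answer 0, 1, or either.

Both values of x6 occur among assignments with w7 = 0:
  x6=0: x1=0, x2=0, x3=0, x4=0, x5=0, x6=0
  x6=1: x1=0, x2=0, x3=0, x4=0, x5=0, x6=1

either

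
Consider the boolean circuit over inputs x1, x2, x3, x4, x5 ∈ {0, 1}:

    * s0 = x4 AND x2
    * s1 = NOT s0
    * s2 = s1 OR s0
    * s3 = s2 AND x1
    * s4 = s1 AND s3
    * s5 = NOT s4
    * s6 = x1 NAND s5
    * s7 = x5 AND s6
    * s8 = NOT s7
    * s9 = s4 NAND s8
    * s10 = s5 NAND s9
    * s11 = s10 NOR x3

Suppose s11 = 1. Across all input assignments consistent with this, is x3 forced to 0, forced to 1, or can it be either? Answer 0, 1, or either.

s11 = s10 NOR x3 must be 1, so both s10 = 0 and x3 = 0.
s10 = s5 NAND s9 must be 0, so both s5 = 1 and s9 = 1.
Every assignment with s11 = 1 has x3 = 0; there are 10 such assignment(s).

0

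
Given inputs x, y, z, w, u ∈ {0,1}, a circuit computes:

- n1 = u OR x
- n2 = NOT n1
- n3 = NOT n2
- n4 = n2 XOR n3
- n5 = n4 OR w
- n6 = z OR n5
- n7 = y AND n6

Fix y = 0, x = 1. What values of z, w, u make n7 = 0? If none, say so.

z=0, w=0, u=0

n7 = y AND n6 must be 0, so at least one of y, n6 is 0.
Check with y = 0, x = 1 and z=0, w=0, u=0:
n1 = u OR x = 0 OR 1 = 1
n2 = NOT n1 = NOT 1 = 0
n3 = NOT n2 = NOT 0 = 1
n4 = n2 XOR n3 = 0 XOR 1 = 1
n5 = n4 OR w = 1 OR 0 = 1
n6 = z OR n5 = 0 OR 1 = 1
n7 = y AND n6 = 0 AND 1 = 0
So n7 = 0.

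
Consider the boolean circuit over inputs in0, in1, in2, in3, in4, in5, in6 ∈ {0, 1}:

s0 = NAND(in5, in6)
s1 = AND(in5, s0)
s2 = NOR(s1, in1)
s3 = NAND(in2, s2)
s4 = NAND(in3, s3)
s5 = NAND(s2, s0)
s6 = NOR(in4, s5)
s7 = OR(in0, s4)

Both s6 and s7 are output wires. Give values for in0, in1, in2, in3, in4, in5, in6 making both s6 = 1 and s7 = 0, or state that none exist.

in0=0, in1=0, in2=0, in3=1, in4=0, in5=0, in6=0

Check with in0=0, in1=0, in2=0, in3=1, in4=0, in5=0, in6=0:
s0 = NAND(in5, in6) = NAND(0, 0) = 1
s1 = AND(in5, s0) = AND(0, 1) = 0
s2 = NOR(s1, in1) = NOR(0, 0) = 1
s3 = NAND(in2, s2) = NAND(0, 1) = 1
s4 = NAND(in3, s3) = NAND(1, 1) = 0
s5 = NAND(s2, s0) = NAND(1, 1) = 0
s6 = NOR(in4, s5) = NOR(0, 0) = 1
s7 = OR(in0, s4) = OR(0, 0) = 0
So s6 = 1 and s7 = 0.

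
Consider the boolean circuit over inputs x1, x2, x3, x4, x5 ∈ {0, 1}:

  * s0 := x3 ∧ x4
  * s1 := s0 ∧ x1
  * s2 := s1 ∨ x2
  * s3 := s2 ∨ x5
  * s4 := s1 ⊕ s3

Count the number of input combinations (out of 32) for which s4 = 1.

s4 = s1 ⊕ s3 must be 1, so s1 and s3 differ.
Enumerating the 32 input combinations, 21 give s4 = 1 and 11 give s4 = 0.

21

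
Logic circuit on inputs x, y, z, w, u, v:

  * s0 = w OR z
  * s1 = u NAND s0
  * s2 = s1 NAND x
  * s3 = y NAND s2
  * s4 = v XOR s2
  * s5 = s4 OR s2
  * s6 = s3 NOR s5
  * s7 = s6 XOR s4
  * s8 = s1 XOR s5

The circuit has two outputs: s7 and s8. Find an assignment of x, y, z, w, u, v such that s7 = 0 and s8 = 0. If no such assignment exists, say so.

Check with x=0, y=1, z=0, w=1, u=0, v=1:
s0 = w OR z = 1 OR 0 = 1
s1 = u NAND s0 = 0 NAND 1 = 1
s2 = s1 NAND x = 1 NAND 0 = 1
s3 = y NAND s2 = 1 NAND 1 = 0
s4 = v XOR s2 = 1 XOR 1 = 0
s5 = s4 OR s2 = 0 OR 1 = 1
s6 = s3 NOR s5 = 0 NOR 1 = 0
s7 = s6 XOR s4 = 0 XOR 0 = 0
s8 = s1 XOR s5 = 1 XOR 1 = 0
So s7 = 0 and s8 = 0.

x=0, y=1, z=0, w=1, u=0, v=1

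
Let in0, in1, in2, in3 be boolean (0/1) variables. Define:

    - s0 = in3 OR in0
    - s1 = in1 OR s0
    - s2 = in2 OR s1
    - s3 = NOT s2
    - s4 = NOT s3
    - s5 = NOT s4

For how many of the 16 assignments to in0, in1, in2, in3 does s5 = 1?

s5 = NOT s4 must be 1, so s4 = 0.
s4 = NOT s3 must be 0, so s3 = 1.
Satisfying assignments:
  in0=0, in1=0, in2=0, in3=0

1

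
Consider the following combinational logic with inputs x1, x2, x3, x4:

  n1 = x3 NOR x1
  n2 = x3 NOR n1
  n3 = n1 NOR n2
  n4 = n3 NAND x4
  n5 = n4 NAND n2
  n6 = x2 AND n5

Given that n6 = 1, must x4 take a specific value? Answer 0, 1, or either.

Both values of x4 occur among assignments with n6 = 1:
  x4=0: x1=0, x2=1, x3=0, x4=0
  x4=1: x1=0, x2=1, x3=0, x4=1

either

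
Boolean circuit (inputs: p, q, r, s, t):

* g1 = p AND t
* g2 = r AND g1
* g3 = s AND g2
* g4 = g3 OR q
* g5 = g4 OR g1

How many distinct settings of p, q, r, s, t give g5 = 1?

20

g5 = g4 OR g1 must be 1, so at least one of g4, g1 is 1.
Enumerating the 32 input combinations, 20 give g5 = 1 and 12 give g5 = 0.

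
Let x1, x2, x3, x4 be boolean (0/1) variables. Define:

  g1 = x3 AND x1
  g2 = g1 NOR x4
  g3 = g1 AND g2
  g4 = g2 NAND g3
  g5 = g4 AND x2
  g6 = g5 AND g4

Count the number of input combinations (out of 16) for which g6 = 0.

8

g6 = g5 AND g4 must be 0, so at least one of g5, g4 is 0.
Enumerating the 16 input combinations, 8 give g6 = 0 and 8 give g6 = 1.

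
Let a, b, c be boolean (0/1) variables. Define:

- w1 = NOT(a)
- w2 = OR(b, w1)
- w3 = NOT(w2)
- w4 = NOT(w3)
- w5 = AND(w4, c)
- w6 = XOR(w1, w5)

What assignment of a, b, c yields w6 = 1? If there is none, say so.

a=0 b=1 c=0

Check with a=0 b=1 c=0:
w1 = NOT(a) = NOT 0 = 1
w2 = OR(b, w1) = OR(1, 1) = 1
w3 = NOT(w2) = NOT 1 = 0
w4 = NOT(w3) = NOT 0 = 1
w5 = AND(w4, c) = AND(1, 0) = 0
w6 = XOR(w1, w5) = XOR(1, 0) = 1
So w6 = 1 as required.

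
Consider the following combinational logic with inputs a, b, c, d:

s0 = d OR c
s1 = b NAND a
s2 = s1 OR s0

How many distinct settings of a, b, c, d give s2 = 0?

1

s2 = s1 OR s0 must be 0, so both s1 = 0 and s0 = 0.
Satisfying assignments:
  a=1, b=1, c=0, d=0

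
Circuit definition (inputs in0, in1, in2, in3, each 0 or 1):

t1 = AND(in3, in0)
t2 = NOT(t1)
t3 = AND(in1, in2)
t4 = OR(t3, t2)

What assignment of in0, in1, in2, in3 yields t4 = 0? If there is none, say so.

in0=1, in1=0, in2=0, in3=1

t4 = OR(t3, t2) must be 0, so both t3 = 0 and t2 = 0.
t3 = AND(in1, in2) must be 0, so at least one of in1, in2 is 0.
t2 = NOT(t1) must be 0, so t1 = 1.
Check with in0=1, in1=0, in2=0, in3=1:
t1 = AND(in3, in0) = AND(1, 1) = 1
t2 = NOT(t1) = NOT 1 = 0
t3 = AND(in1, in2) = AND(0, 0) = 0
t4 = OR(t3, t2) = OR(0, 0) = 0
So t4 = 0 as required.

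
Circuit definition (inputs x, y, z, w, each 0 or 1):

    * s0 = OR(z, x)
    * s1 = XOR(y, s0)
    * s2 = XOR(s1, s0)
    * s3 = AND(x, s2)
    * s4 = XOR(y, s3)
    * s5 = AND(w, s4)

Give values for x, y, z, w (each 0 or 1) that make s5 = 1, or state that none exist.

x=0 y=1 z=0 w=1

Check with x=0 y=1 z=0 w=1:
s0 = OR(z, x) = OR(0, 0) = 0
s1 = XOR(y, s0) = XOR(1, 0) = 1
s2 = XOR(s1, s0) = XOR(1, 0) = 1
s3 = AND(x, s2) = AND(0, 1) = 0
s4 = XOR(y, s3) = XOR(1, 0) = 1
s5 = AND(w, s4) = AND(1, 1) = 1
So s5 = 1 as required.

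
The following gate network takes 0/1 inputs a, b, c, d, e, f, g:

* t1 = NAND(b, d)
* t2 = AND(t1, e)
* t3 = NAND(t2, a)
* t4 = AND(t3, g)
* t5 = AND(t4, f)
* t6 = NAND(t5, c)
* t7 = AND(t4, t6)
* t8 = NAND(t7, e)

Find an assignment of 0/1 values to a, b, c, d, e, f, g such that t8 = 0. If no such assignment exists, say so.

t8 = NAND(t7, e) must be 0, so both t7 = 1 and e = 1.
t7 = AND(t4, t6) must be 1, so both t4 = 1 and t6 = 1.
Check with a=0 b=1 c=0 d=0 e=1 f=1 g=1:
t1 = NAND(b, d) = NAND(1, 0) = 1
t2 = AND(t1, e) = AND(1, 1) = 1
t3 = NAND(t2, a) = NAND(1, 0) = 1
t4 = AND(t3, g) = AND(1, 1) = 1
t5 = AND(t4, f) = AND(1, 1) = 1
t6 = NAND(t5, c) = NAND(1, 0) = 1
t7 = AND(t4, t6) = AND(1, 1) = 1
t8 = NAND(t7, e) = NAND(1, 1) = 0
So t8 = 0 as required.

a=0 b=1 c=0 d=0 e=1 f=1 g=1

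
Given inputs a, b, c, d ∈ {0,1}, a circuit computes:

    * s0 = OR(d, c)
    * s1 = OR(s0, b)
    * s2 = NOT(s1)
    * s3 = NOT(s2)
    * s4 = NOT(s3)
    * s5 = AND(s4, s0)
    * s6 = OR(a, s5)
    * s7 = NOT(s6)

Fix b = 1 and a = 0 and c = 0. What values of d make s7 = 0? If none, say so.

With b = 1 and a = 0 and c = 0 fixed, none of the 2 settings of d give s7 = 0.
For example, with d=0:
s0 = OR(d, c) = OR(0, 0) = 0
s1 = OR(s0, b) = OR(0, 1) = 1
s2 = NOT(s1) = NOT 1 = 0
s3 = NOT(s2) = NOT 0 = 1
s4 = NOT(s3) = NOT 1 = 0
s5 = AND(s4, s0) = AND(0, 0) = 0
s6 = OR(a, s5) = OR(0, 0) = 0
s7 = NOT(s6) = NOT 0 = 1
giving s7 = 1 ≠ 0.

no solution exists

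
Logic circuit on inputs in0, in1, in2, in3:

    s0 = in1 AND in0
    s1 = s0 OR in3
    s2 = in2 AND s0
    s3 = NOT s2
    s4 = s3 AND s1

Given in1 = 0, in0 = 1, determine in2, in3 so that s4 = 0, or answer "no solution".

s4 = s3 AND s1 must be 0, so at least one of s3, s1 is 0.
Check with in1 = 0, in0 = 1 and in2=1, in3=0:
s0 = in1 AND in0 = 0 AND 1 = 0
s1 = s0 OR in3 = 0 OR 0 = 0
s2 = in2 AND s0 = 1 AND 0 = 0
s3 = NOT s2 = NOT 0 = 1
s4 = s3 AND s1 = 1 AND 0 = 0
So s4 = 0.

in2=1, in3=0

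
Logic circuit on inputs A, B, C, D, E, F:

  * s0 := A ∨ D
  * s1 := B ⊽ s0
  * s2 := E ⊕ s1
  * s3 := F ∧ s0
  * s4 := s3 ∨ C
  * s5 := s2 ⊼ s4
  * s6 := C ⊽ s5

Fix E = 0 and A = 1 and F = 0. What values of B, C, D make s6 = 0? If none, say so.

B=1, C=0, D=1

Check with E = 0 and A = 1 and F = 0 and B=1, C=0, D=1:
s0 = A ∨ D = 1 ∨ 1 = 1
s1 = B ⊽ s0 = 1 ⊽ 1 = 0
s2 = E ⊕ s1 = 0 ⊕ 0 = 0
s3 = F ∧ s0 = 0 ∧ 1 = 0
s4 = s3 ∨ C = 0 ∨ 0 = 0
s5 = s2 ⊼ s4 = 0 ⊼ 0 = 1
s6 = C ⊽ s5 = 0 ⊽ 1 = 0
So s6 = 0.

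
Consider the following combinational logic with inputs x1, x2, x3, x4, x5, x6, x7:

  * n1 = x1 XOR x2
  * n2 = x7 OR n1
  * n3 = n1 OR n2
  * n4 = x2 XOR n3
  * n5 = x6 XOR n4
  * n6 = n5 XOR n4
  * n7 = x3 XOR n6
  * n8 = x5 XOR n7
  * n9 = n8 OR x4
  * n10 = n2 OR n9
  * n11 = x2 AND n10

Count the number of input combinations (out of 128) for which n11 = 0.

n11 = x2 AND n10 must be 0, so at least one of x2, n10 is 0.
Enumerating the 128 input combinations, 68 give n11 = 0 and 60 give n11 = 1.

68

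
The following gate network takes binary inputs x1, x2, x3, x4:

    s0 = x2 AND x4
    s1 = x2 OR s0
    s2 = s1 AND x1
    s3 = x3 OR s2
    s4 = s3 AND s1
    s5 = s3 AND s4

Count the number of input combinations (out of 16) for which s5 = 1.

s5 = s3 AND s4 must be 1, so both s3 = 1 and s4 = 1.
Enumerating the 16 input combinations, 6 give s5 = 1 and 10 give s5 = 0.

6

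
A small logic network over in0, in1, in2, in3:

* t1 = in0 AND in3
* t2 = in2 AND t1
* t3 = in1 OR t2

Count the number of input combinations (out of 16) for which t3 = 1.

9

t3 = in1 OR t2 must be 1, so at least one of in1, t2 is 1.
Enumerating the 16 input combinations, 9 give t3 = 1 and 7 give t3 = 0.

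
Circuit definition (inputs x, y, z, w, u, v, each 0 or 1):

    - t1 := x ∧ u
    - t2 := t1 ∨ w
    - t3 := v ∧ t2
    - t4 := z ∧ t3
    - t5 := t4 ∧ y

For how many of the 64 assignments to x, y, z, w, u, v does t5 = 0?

59

t5 = t4 ∧ y must be 0, so at least one of t4, y is 0.
Enumerating the 64 input combinations, 59 give t5 = 0 and 5 give t5 = 1.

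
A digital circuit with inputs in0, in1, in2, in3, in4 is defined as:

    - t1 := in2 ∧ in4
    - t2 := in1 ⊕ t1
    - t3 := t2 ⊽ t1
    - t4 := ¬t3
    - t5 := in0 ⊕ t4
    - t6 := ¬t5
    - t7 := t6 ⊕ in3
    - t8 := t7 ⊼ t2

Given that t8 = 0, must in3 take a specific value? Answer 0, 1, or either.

Both values of in3 occur among assignments with t8 = 0:
  in3=0: in0=1, in1=0, in2=1, in3=0, in4=1
  in3=1: in0=0, in1=0, in2=1, in3=1, in4=1

either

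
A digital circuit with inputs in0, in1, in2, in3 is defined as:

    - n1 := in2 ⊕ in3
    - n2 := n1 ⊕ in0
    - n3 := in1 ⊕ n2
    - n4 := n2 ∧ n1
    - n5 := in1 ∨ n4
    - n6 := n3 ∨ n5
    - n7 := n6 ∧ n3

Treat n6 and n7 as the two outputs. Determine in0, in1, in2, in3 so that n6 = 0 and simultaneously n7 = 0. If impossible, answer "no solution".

in0=0, in1=0, in2=1, in3=1

Check with in0=0, in1=0, in2=1, in3=1:
n1 = in2 ⊕ in3 = 1 ⊕ 1 = 0
n2 = n1 ⊕ in0 = 0 ⊕ 0 = 0
n3 = in1 ⊕ n2 = 0 ⊕ 0 = 0
n4 = n2 ∧ n1 = 0 ∧ 0 = 0
n5 = in1 ∨ n4 = 0 ∨ 0 = 0
n6 = n3 ∨ n5 = 0 ∨ 0 = 0
n7 = n6 ∧ n3 = 0 ∧ 0 = 0
So n6 = 0 and n7 = 0.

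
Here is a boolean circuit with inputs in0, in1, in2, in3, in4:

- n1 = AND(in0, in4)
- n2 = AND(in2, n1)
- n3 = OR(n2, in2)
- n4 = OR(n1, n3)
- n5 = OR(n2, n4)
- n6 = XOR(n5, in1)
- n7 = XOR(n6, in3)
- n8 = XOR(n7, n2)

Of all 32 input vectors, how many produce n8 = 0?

16

n8 = XOR(n7, n2) must be 0, so n7 and n2 are equal.
Enumerating the 32 input combinations, 16 give n8 = 0 and 16 give n8 = 1.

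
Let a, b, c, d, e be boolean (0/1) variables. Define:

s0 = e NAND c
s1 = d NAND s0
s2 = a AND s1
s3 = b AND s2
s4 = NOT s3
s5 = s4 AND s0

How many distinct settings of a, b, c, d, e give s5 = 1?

s5 = s4 AND s0 must be 1, so both s4 = 1 and s0 = 1.
s4 = NOT s3 must be 1, so s3 = 0.
s0 = e NAND c must be 1, so at least one of e, c is 0.
Enumerating the 32 input combinations, 21 give s5 = 1 and 11 give s5 = 0.

21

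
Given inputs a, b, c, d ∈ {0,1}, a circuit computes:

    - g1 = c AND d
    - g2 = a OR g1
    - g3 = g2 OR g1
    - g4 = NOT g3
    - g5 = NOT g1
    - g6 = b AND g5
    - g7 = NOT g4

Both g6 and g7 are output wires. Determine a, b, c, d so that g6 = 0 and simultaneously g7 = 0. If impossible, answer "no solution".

a=0, b=0, c=1, d=0

Check with a=0, b=0, c=1, d=0:
g1 = c AND d = 1 AND 0 = 0
g2 = a OR g1 = 0 OR 0 = 0
g3 = g2 OR g1 = 0 OR 0 = 0
g4 = NOT g3 = NOT 0 = 1
g5 = NOT g1 = NOT 0 = 1
g6 = b AND g5 = 0 AND 1 = 0
g7 = NOT g4 = NOT 1 = 0
So g6 = 0 and g7 = 0.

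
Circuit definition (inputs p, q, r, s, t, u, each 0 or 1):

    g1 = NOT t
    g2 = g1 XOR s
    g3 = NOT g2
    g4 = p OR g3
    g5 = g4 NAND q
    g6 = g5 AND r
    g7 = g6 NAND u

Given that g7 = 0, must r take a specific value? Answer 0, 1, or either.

g7 = g6 NAND u must be 0, so both g6 = 1 and u = 1.
Every assignment with g7 = 0 has r = 1; there are 10 such assignment(s).

1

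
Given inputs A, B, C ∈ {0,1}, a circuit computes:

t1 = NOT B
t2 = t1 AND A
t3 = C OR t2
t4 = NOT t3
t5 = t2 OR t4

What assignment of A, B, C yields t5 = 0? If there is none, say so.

A=0, B=0, C=1

t5 = t2 OR t4 must be 0, so both t2 = 0 and t4 = 0.
Check with A=0, B=0, C=1:
t1 = NOT B = NOT 0 = 1
t2 = t1 AND A = 1 AND 0 = 0
t3 = C OR t2 = 1 OR 0 = 1
t4 = NOT t3 = NOT 1 = 0
t5 = t2 OR t4 = 0 OR 0 = 0
So t5 = 0 as required.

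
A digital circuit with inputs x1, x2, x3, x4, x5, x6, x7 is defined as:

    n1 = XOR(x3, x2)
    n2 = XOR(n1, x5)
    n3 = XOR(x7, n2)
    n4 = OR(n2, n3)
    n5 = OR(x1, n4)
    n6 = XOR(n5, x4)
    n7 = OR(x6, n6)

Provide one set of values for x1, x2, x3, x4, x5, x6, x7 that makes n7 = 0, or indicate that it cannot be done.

x1=0, x2=1, x3=1, x4=0, x5=0, x6=0, x7=0

n7 = OR(x6, n6) must be 0, so both x6 = 0 and n6 = 0.
n6 = XOR(n5, x4) must be 0, so n5 and x4 are equal.
Check with x1=0, x2=1, x3=1, x4=0, x5=0, x6=0, x7=0:
n1 = XOR(x3, x2) = XOR(1, 1) = 0
n2 = XOR(n1, x5) = XOR(0, 0) = 0
n3 = XOR(x7, n2) = XOR(0, 0) = 0
n4 = OR(n2, n3) = OR(0, 0) = 0
n5 = OR(x1, n4) = OR(0, 0) = 0
n6 = XOR(n5, x4) = XOR(0, 0) = 0
n7 = OR(x6, n6) = OR(0, 0) = 0
So n7 = 0 as required.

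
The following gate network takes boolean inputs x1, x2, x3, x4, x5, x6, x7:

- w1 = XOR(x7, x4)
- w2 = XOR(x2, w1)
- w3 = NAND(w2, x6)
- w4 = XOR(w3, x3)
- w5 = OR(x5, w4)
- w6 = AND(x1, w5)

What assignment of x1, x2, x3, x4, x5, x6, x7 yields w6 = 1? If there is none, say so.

w6 = AND(x1, w5) must be 1, so both x1 = 1 and w5 = 1.
w5 = OR(x5, w4) must be 1, so at least one of x5, w4 is 1.
Check with x1=1 x2=0 x3=1 x4=0 x5=0 x6=1 x7=1:
w1 = XOR(x7, x4) = XOR(1, 0) = 1
w2 = XOR(x2, w1) = XOR(0, 1) = 1
w3 = NAND(w2, x6) = NAND(1, 1) = 0
w4 = XOR(w3, x3) = XOR(0, 1) = 1
w5 = OR(x5, w4) = OR(0, 1) = 1
w6 = AND(x1, w5) = AND(1, 1) = 1
So w6 = 1 as required.

x1=1 x2=0 x3=1 x4=0 x5=0 x6=1 x7=1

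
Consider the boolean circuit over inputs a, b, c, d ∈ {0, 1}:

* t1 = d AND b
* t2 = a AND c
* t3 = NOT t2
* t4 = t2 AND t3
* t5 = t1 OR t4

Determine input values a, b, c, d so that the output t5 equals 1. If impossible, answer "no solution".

a=0, b=1, c=1, d=1

t5 = t1 OR t4 must be 1, so at least one of t1, t4 is 1.
Check with a=0, b=1, c=1, d=1:
t1 = d AND b = 1 AND 1 = 1
t2 = a AND c = 0 AND 1 = 0
t3 = NOT t2 = NOT 0 = 1
t4 = t2 AND t3 = 0 AND 1 = 0
t5 = t1 OR t4 = 1 OR 0 = 1
So t5 = 1 as required.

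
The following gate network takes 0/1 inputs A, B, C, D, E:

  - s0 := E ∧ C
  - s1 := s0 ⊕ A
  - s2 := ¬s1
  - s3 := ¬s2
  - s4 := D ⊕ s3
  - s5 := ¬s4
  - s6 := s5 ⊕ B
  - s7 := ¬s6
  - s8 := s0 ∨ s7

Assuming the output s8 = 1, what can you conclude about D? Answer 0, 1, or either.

Both values of D occur among assignments with s8 = 1:
  D=0: A=0, B=0, C=1, D=0, E=1
  D=1: A=0, B=0, C=0, D=1, E=0

either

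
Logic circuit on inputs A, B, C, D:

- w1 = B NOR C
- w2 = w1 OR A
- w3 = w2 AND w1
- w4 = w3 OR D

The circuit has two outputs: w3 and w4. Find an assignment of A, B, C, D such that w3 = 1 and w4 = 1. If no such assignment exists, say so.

Check with A=1, B=0, C=0, D=0:
w1 = B NOR C = 0 NOR 0 = 1
w2 = w1 OR A = 1 OR 1 = 1
w3 = w2 AND w1 = 1 AND 1 = 1
w4 = w3 OR D = 1 OR 0 = 1
So w3 = 1 and w4 = 1.

A=1, B=0, C=0, D=0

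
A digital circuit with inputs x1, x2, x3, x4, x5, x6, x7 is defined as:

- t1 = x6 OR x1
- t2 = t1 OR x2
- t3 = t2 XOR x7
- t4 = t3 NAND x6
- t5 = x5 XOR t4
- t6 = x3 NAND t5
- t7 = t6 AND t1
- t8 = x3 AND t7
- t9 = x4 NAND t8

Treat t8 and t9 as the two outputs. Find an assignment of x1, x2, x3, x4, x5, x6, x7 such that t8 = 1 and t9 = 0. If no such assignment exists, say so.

Check with x1=0, x2=0, x3=1, x4=1, x5=1, x6=1, x7=1:
t1 = x6 OR x1 = 1 OR 0 = 1
t2 = t1 OR x2 = 1 OR 0 = 1
t3 = t2 XOR x7 = 1 XOR 1 = 0
t4 = t3 NAND x6 = 0 NAND 1 = 1
t5 = x5 XOR t4 = 1 XOR 1 = 0
t6 = x3 NAND t5 = 1 NAND 0 = 1
t7 = t6 AND t1 = 1 AND 1 = 1
t8 = x3 AND t7 = 1 AND 1 = 1
t9 = x4 NAND t8 = 1 NAND 1 = 0
So t8 = 1 and t9 = 0.

x1=0, x2=0, x3=1, x4=1, x5=1, x6=1, x7=1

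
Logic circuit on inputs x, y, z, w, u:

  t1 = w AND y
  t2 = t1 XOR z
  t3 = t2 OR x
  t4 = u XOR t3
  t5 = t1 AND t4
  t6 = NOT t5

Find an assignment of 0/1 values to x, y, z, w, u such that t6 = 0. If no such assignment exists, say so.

x=0, y=1, z=1, w=1, u=1

Check with x=0, y=1, z=1, w=1, u=1:
t1 = w AND y = 1 AND 1 = 1
t2 = t1 XOR z = 1 XOR 1 = 0
t3 = t2 OR x = 0 OR 0 = 0
t4 = u XOR t3 = 1 XOR 0 = 1
t5 = t1 AND t4 = 1 AND 1 = 1
t6 = NOT t5 = NOT 1 = 0
So t6 = 0 as required.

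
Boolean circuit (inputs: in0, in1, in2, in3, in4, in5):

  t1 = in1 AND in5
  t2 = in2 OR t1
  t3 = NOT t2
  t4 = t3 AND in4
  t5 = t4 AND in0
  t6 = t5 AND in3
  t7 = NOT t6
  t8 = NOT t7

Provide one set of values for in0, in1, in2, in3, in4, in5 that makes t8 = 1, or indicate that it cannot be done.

t8 = NOT t7 must be 1, so t7 = 0.
Check with in0=1, in1=1, in2=0, in3=1, in4=1, in5=0:
t1 = in1 AND in5 = 1 AND 0 = 0
t2 = in2 OR t1 = 0 OR 0 = 0
t3 = NOT t2 = NOT 0 = 1
t4 = t3 AND in4 = 1 AND 1 = 1
t5 = t4 AND in0 = 1 AND 1 = 1
t6 = t5 AND in3 = 1 AND 1 = 1
t7 = NOT t6 = NOT 1 = 0
t8 = NOT t7 = NOT 0 = 1
So t8 = 1 as required.

in0=1, in1=1, in2=0, in3=1, in4=1, in5=0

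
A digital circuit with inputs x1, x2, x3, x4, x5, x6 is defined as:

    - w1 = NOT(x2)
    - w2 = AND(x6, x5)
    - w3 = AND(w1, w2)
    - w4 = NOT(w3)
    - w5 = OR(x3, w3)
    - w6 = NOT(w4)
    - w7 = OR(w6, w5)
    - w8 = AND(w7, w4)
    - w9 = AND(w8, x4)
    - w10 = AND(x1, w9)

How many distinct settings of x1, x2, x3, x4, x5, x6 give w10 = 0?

57

w10 = AND(x1, w9) must be 0, so at least one of x1, w9 is 0.
Enumerating the 64 input combinations, 57 give w10 = 0 and 7 give w10 = 1.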